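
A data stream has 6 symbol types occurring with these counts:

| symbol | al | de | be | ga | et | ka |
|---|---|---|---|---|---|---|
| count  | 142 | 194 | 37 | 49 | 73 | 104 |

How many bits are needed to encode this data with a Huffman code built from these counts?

Build the Huffman tree bottom-up:
combine be(37), ga(49) → 86
combine et(73), 86 → 159
combine ka(104), al(142) → 246
combine 159, de(194) → 353
combine 246, 353 → 599
The encoded length is the sum of every internal node's weight: 86 + 159 + 246 + 353 + 599 = 1443 bits.

1443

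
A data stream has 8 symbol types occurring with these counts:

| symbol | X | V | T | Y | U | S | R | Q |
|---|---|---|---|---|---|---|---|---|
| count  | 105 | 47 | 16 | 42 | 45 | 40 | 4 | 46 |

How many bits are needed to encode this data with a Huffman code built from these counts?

Build the Huffman tree bottom-up:
R(4) + T(16) → 20
20 + S(40) → 60
Y(42) + U(45) → 87
Q(46) + V(47) → 93
60 + 87 → 147
93 + X(105) → 198
147 + 198 → 345
Each symbol's bit-cost is frequency × depth; summing gives 950 bits (equivalently 20 + 60 + 87 + 93 + 147 + 198 + 345).

950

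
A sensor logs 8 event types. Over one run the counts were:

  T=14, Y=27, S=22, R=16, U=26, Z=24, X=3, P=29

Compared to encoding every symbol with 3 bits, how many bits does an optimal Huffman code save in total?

Fixed-length: 3 bits × 161 symbols = 483 bits.
Huffman merges:
combine X(3), T(14) → 17
combine R(16), 17 → 33
combine S(22), Z(24) → 46
combine U(26), Y(27) → 53
combine P(29), 33 → 62
combine 46, 53 → 99
combine 62, 99 → 161
Huffman total = 17 + 33 + 46 + 53 + 62 + 99 + 161 = 471 bits.
Saving = 483 − 471 = 12 bits.

12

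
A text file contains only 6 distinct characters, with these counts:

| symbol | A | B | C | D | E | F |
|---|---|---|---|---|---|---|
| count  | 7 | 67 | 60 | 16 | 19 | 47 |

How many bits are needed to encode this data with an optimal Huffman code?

Greedily combine the two least-frequent nodes:
merge A(7) and D(16): 23
merge E(19) and 23: 42
merge 42 and F(47): 89
merge C(60) and B(67): 127
merge 89 and 127: 216
The encoded length is the sum of every internal node's weight: 23 + 42 + 89 + 127 + 216 = 497 bits.

497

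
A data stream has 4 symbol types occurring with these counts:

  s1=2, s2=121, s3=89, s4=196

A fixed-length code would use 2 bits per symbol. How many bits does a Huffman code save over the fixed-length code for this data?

Fixed-length: 2 bits × 408 symbols = 816 bits.
Huffman merges:
merge s1(2) and s3(89): 91
merge 91 and s2(121): 212
merge s4(196) and 212: 408
Huffman total = 91 + 212 + 408 = 711 bits.
Saving = 816 − 711 = 105 bits.

105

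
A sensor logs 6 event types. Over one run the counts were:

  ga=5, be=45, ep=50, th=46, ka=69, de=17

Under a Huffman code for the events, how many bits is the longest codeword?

Merge the two lowest-weight nodes at each step:
combine ga(5), de(17) → 22
combine 22, be(45) → 67
combine th(46), ep(50) → 96
combine 67, ka(69) → 136
combine 96, 136 → 232
Maximum depth reached is 4.

4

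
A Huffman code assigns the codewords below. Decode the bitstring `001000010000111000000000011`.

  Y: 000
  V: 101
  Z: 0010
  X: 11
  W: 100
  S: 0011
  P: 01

ZYWSWYYS

Read left to right; each codeword is recognised as soon as it completes (prefix code):
  0010→Z | 000→Y | 100→W | 0011→S | 100→W | 000→Y | 000→Y | 0011→S
Decoded message: ZYWSWYYS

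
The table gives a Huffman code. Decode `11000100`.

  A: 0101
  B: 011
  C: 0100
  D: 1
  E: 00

Read left to right; each codeword is recognised as soon as it completes (prefix code):
  1→D | 1→D | 00→E | 0100→C
Decoded message: DDEC

DDEC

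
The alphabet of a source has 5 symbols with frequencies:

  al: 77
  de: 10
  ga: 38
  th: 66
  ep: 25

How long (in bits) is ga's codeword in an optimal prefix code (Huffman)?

Repeatedly merge the two smallest:
merge de(10) and ep(25): 35
merge 35 and ga(38): 73
merge th(66) and 73: 139
merge al(77) and 139: 216
The subtree containing ga is merged 3 times, so code length = 3.

3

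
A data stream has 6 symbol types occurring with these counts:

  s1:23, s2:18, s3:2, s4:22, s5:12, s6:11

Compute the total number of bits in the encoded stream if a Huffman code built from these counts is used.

214

Build the Huffman tree bottom-up:
s3(2) + s6(11) → 13
s5(12) + 13 → 25
s2(18) + s4(22) → 40
s1(23) + 25 → 48
40 + 48 → 88
The encoded length is the sum of every internal node's weight: 13 + 25 + 40 + 48 + 88 = 214 bits.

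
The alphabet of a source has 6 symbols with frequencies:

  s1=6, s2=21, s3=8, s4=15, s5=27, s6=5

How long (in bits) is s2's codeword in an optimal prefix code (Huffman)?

2

Repeatedly merge the two smallest:
merge s6(5) and s1(6): 11
merge s3(8) and 11: 19
merge s4(15) and 19: 34
merge s2(21) and s5(27): 48
merge 34 and 48: 82
s2's leaf is at depth 2, giving a 2-bit codeword.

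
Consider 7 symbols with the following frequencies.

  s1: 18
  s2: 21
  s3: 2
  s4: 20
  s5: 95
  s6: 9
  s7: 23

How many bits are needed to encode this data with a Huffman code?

414

Build the Huffman tree bottom-up:
s3(2) + s6(9) → 11
11 + s1(18) → 29
s4(20) + s2(21) → 41
s7(23) + 29 → 52
41 + 52 → 93
93 + s5(95) → 188
The encoded length is the sum of every internal node's weight: 11 + 29 + 41 + 52 + 93 + 188 = 414 bits.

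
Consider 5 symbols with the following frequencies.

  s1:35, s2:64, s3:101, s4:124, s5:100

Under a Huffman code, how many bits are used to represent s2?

Huffman merges, smallest pair first:
combine s1(35), s2(64) → 99
combine 99, s5(100) → 199
combine s3(101), s4(124) → 225
combine 199, 225 → 424
The subtree containing s2 is merged 3 times, so code length = 3.

3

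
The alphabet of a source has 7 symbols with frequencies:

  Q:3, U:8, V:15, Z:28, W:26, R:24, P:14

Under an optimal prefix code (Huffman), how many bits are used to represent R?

3

Repeatedly merge the two smallest:
Q(3) + U(8) → 11
11 + P(14) → 25
V(15) + R(24) → 39
25 + W(26) → 51
Z(28) + 39 → 67
51 + 67 → 118
R sits 3 levels below the root, so its codeword is 3 bits.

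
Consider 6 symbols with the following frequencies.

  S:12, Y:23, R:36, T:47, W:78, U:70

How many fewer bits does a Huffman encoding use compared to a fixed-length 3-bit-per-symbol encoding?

160

Fixed-length: 3 bits × 266 symbols = 798 bits.
Huffman merges:
merge S(12) and Y(23): 35
merge 35 and R(36): 71
merge T(47) and U(70): 117
merge 71 and W(78): 149
merge 117 and 149: 266
Huffman total = 35 + 71 + 117 + 149 + 266 = 638 bits.
Saving = 798 − 638 = 160 bits.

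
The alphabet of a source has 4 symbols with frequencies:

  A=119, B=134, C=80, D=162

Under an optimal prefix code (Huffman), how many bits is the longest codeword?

2

Merge the two lowest-weight nodes at each step:
merge C(80) and A(119): 199
merge B(134) and D(162): 296
merge 199 and 296: 495
The rarest symbols sit at the bottom; the longest codeword is 2 bits.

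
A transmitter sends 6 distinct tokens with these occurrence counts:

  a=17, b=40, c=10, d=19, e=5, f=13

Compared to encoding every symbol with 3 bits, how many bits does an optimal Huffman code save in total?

Fixed-length: 3 bits × 104 symbols = 312 bits.
Huffman merges:
e(5) + c(10) → 15
f(13) + 15 → 28
a(17) + d(19) → 36
28 + 36 → 64
b(40) + 64 → 104
Huffman total = 15 + 28 + 36 + 64 + 104 = 247 bits.
Saving = 312 − 247 = 65 bits.

65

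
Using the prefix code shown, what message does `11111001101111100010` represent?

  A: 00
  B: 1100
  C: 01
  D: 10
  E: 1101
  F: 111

FBEFDAD

Read left to right; each codeword is recognised as soon as it completes (prefix code):
  111→F | 1100→B | 1101→E | 111→F | 10→D | 00→A | 10→D
Decoded message: FBEFDAD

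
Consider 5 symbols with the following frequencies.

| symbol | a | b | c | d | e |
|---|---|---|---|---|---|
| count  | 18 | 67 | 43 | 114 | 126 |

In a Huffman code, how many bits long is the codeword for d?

2

Huffman merges, smallest pair first:
a(18) + c(43) → 61
61 + b(67) → 128
d(114) + e(126) → 240
128 + 240 → 368
The subtree containing d is merged 2 times, so code length = 2.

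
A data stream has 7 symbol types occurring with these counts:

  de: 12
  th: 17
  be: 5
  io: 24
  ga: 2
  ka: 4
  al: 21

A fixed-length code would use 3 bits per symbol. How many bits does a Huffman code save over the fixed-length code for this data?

Fixed-length: 3 bits × 85 symbols = 255 bits.
Huffman merges:
combine ga(2), ka(4) → 6
combine be(5), 6 → 11
combine 11, de(12) → 23
combine th(17), al(21) → 38
combine 23, io(24) → 47
combine 38, 47 → 85
Huffman total = 6 + 11 + 23 + 38 + 47 + 85 = 210 bits.
Saving = 255 − 210 = 45 bits.

45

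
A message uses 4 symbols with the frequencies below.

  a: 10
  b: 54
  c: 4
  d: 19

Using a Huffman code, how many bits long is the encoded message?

Merge the two smallest weights repeatedly:
combine c(4), a(10) → 14
combine 14, d(19) → 33
combine 33, b(54) → 87
The encoded length is the sum of every internal node's weight: 14 + 33 + 87 = 134 bits.

134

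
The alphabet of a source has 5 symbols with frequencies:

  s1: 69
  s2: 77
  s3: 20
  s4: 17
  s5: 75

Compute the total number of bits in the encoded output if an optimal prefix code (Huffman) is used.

553

Merge the two smallest weights repeatedly:
s4(17) + s3(20) → 37
37 + s1(69) → 106
s5(75) + s2(77) → 152
106 + 152 → 258
Each symbol's bit-cost is frequency × depth; summing gives 553 bits (equivalently 37 + 106 + 152 + 258).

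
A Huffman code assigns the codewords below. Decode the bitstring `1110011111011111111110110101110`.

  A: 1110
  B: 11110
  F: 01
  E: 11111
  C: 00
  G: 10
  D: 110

AFBEEFGGA

Read left to right; each codeword is recognised as soon as it completes (prefix code):
  1110→A | 01→F | 11110→B | 11111→E | 11111→E | 01→F | 10→G | 10→G | 1110→A
Decoded message: AFBEEFGGA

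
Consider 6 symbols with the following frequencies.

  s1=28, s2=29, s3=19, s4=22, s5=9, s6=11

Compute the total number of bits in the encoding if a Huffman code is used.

295

Greedily combine the two least-frequent nodes:
merge s5(9) and s6(11): 20
merge s3(19) and 20: 39
merge s4(22) and s1(28): 50
merge s2(29) and 39: 68
merge 50 and 68: 118
Each symbol's bit-cost is frequency × depth; summing gives 295 bits (equivalently 20 + 39 + 50 + 68 + 118).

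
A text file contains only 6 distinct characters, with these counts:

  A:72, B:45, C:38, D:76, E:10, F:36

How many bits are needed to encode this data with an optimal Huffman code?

683

Build the Huffman tree bottom-up:
E(10) + F(36) → 46
C(38) + B(45) → 83
46 + A(72) → 118
D(76) + 83 → 159
118 + 159 → 277
Total encoded bits = sum of merged weights = 46 + 83 + 118 + 159 + 277 = 683.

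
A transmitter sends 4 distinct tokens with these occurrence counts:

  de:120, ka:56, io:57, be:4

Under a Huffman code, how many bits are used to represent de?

1

Repeatedly merge the two smallest:
merge be(4) and ka(56): 60
merge io(57) and 60: 117
merge 117 and de(120): 237
de is a child of the root — depth 1, so its codeword is a single bit.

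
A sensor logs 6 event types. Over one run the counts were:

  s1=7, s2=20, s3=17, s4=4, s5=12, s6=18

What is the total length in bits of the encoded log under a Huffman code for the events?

Greedily combine the two least-frequent nodes:
s4(4) + s1(7) → 11
11 + s5(12) → 23
s3(17) + s6(18) → 35
s2(20) + 23 → 43
35 + 43 → 78
Each symbol's bit-cost is frequency × depth; summing gives 190 bits (equivalently 11 + 23 + 35 + 43 + 78).

190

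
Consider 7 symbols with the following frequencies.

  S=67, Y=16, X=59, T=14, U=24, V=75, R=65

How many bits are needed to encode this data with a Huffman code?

Merge the two smallest weights repeatedly:
combine T(14), Y(16) → 30
combine U(24), 30 → 54
combine 54, X(59) → 113
combine R(65), S(67) → 132
combine V(75), 113 → 188
combine 132, 188 → 320
Total encoded bits = sum of merged weights = 30 + 54 + 113 + 132 + 188 + 320 = 837.

837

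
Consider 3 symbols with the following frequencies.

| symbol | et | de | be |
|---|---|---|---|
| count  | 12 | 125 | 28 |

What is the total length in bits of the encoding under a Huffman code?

205

Merge the two smallest weights repeatedly:
et(12) + be(28) → 40
40 + de(125) → 165
Each symbol's bit-cost is frequency × depth; summing gives 205 bits (equivalently 40 + 165).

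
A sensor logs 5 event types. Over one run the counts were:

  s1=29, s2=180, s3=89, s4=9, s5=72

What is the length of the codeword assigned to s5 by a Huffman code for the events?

3

Repeatedly merge the two smallest:
merge s4(9) and s1(29): 38
merge 38 and s5(72): 110
merge s3(89) and 110: 199
merge s2(180) and 199: 379
s5's leaf is at depth 3, giving a 3-bit codeword.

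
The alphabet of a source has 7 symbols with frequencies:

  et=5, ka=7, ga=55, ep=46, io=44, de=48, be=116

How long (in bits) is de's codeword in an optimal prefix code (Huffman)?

Repeatedly merge the two smallest:
combine et(5), ka(7) → 12
combine 12, io(44) → 56
combine ep(46), de(48) → 94
combine ga(55), 56 → 111
combine 94, 111 → 205
combine be(116), 205 → 321
de's leaf is at depth 3, giving a 3-bit codeword.

3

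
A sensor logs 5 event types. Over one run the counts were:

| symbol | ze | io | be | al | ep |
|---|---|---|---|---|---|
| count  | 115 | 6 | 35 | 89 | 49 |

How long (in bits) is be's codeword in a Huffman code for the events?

4

Huffman merges, smallest pair first:
combine io(6), be(35) → 41
combine 41, ep(49) → 90
combine al(89), 90 → 179
combine ze(115), 179 → 294
be's leaf is at depth 4, giving a 4-bit codeword.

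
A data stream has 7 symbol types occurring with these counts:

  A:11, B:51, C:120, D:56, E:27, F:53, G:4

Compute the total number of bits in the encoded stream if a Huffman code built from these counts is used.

783

Build the Huffman tree bottom-up:
merge G(4) and A(11): 15
merge 15 and E(27): 42
merge 42 and B(51): 93
merge F(53) and D(56): 109
merge 93 and 109: 202
merge C(120) and 202: 322
Each symbol's bit-cost is frequency × depth; summing gives 783 bits (equivalently 15 + 42 + 93 + 109 + 202 + 322).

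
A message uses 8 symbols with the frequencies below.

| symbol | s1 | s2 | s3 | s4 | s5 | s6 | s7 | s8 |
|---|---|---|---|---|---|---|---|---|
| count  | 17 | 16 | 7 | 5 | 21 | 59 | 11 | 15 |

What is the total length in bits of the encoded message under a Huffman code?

401

Merge the two smallest weights repeatedly:
combine s4(5), s3(7) → 12
combine s7(11), 12 → 23
combine s8(15), s2(16) → 31
combine s1(17), s5(21) → 38
combine 23, 31 → 54
combine 38, 54 → 92
combine s6(59), 92 → 151
The encoded length is the sum of every internal node's weight: 12 + 23 + 31 + 38 + 54 + 92 + 151 = 401 bits.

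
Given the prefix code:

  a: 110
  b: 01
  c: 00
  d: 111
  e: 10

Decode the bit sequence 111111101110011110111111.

Read left to right; each codeword is recognised as soon as it completes (prefix code):
  111→d | 111→d | 10→e | 111→d | 00→c | 111→d | 10→e | 111→d | 111→d
Decoded message: ddedcdedd

ddedcdedd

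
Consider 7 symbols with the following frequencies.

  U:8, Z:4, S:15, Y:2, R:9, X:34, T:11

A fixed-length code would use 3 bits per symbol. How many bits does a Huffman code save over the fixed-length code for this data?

Fixed-length: 3 bits × 83 symbols = 249 bits.
Huffman merges:
Y(2) + Z(4) → 6
6 + U(8) → 14
R(9) + T(11) → 20
14 + S(15) → 29
20 + 29 → 49
X(34) + 49 → 83
Huffman total = 6 + 14 + 20 + 29 + 49 + 83 = 201 bits.
Saving = 249 − 201 = 48 bits.

48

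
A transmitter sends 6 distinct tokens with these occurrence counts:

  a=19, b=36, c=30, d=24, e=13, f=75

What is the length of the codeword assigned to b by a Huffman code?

Repeatedly merge the two smallest:
merge e(13) and a(19): 32
merge d(24) and c(30): 54
merge 32 and b(36): 68
merge 54 and 68: 122
merge f(75) and 122: 197
b's leaf is at depth 3, giving a 3-bit codeword.

3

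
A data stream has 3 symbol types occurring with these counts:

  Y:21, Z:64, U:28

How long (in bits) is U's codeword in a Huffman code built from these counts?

2

Huffman merges, smallest pair first:
merge Y(21) and U(28): 49
merge 49 and Z(64): 113
The subtree containing U is merged 2 times, so code length = 2.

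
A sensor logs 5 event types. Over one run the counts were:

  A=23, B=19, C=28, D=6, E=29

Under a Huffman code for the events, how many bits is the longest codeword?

3

Merge the two lowest-weight nodes at each step:
D(6) + B(19) → 25
A(23) + 25 → 48
C(28) + E(29) → 57
48 + 57 → 105
The first pair merged (D, B) ends up deepest, at depth 3.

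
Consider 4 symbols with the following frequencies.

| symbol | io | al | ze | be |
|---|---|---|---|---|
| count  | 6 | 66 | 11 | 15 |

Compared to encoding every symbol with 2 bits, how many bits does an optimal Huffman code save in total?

Fixed-length: 2 bits × 98 symbols = 196 bits.
Huffman merges:
io(6) + ze(11) → 17
be(15) + 17 → 32
32 + al(66) → 98
Huffman total = 17 + 32 + 98 = 147 bits.
Saving = 196 − 147 = 49 bits.

49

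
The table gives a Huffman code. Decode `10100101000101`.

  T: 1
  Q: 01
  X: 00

Read left to right; each codeword is recognised as soon as it completes (prefix code):
  1→T | 01→Q | 00→X | 1→T | 01→Q | 00→X | 01→Q | 01→Q
Decoded message: TQXTQXQQ

TQXTQXQQ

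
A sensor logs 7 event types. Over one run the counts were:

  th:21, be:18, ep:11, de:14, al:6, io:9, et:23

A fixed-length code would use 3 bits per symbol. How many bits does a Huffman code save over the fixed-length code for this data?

29

Fixed-length: 3 bits × 102 symbols = 306 bits.
Huffman merges:
al(6) + io(9) → 15
ep(11) + de(14) → 25
15 + be(18) → 33
th(21) + et(23) → 44
25 + 33 → 58
44 + 58 → 102
Huffman total = 15 + 25 + 33 + 44 + 58 + 102 = 277 bits.
Saving = 306 − 277 = 29 bits.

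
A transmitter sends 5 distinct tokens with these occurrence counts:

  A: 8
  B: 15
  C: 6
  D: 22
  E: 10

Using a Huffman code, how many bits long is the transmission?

136

Build the Huffman tree bottom-up:
merge C(6) and A(8): 14
merge E(10) and 14: 24
merge B(15) and D(22): 37
merge 24 and 37: 61
The encoded length is the sum of every internal node's weight: 14 + 24 + 37 + 61 = 136 bits.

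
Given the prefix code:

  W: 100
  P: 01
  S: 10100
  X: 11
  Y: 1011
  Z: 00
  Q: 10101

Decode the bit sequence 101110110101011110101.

YYPPPXQ

Read left to right; each codeword is recognised as soon as it completes (prefix code):
  1011→Y | 1011→Y | 01→P | 01→P | 01→P | 11→X | 10101→Q
Decoded message: YYPPPXQ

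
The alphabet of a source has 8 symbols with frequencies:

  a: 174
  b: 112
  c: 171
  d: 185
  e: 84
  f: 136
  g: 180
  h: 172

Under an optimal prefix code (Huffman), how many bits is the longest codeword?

Merge the two lowest-weight nodes at each step:
merge e(84) and b(112): 196
merge f(136) and c(171): 307
merge h(172) and a(174): 346
merge g(180) and d(185): 365
merge 196 and 307: 503
merge 346 and 365: 711
merge 503 and 711: 1214
Maximum depth reached is 3.

3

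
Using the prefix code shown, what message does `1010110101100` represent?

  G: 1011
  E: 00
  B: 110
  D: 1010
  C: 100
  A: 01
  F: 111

Read left to right; each codeword is recognised as soon as it completes (prefix code):
  1010→D | 110→B | 1011→G | 00→E
Decoded message: DBGE

DBGE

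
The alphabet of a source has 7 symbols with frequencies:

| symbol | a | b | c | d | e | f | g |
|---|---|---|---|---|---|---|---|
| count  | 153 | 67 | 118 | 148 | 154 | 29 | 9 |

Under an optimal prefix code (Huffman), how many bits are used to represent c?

Build the tree from the bottom:
combine g(9), f(29) → 38
combine 38, b(67) → 105
combine 105, c(118) → 223
combine d(148), a(153) → 301
combine e(154), 223 → 377
combine 301, 377 → 678
c sits 3 levels below the root, so its codeword is 3 bits.

3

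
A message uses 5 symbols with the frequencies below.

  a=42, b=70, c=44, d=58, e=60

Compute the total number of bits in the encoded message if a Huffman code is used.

634

Greedily combine the two least-frequent nodes:
combine a(42), c(44) → 86
combine d(58), e(60) → 118
combine b(70), 86 → 156
combine 118, 156 → 274
Each symbol's bit-cost is frequency × depth; summing gives 634 bits (equivalently 86 + 118 + 156 + 274).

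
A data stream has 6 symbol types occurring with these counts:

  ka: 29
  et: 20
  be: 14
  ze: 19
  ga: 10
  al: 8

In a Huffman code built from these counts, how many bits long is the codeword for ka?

Repeatedly merge the two smallest:
combine al(8), ga(10) → 18
combine be(14), 18 → 32
combine ze(19), et(20) → 39
combine ka(29), 32 → 61
combine 39, 61 → 100
ka's leaf is at depth 2, giving a 2-bit codeword.

2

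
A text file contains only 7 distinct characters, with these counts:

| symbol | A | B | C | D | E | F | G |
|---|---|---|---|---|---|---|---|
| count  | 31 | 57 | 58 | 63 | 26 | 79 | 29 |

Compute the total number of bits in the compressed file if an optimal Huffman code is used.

Merge the two smallest weights repeatedly:
combine E(26), G(29) → 55
combine A(31), 55 → 86
combine B(57), C(58) → 115
combine D(63), F(79) → 142
combine 86, 115 → 201
combine 142, 201 → 343
Each symbol's bit-cost is frequency × depth; summing gives 942 bits (equivalently 55 + 86 + 115 + 142 + 201 + 343).

942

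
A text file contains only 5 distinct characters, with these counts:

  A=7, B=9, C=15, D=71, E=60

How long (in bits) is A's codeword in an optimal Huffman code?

4

Huffman merges, smallest pair first:
A(7) + B(9) → 16
C(15) + 16 → 31
31 + E(60) → 91
D(71) + 91 → 162
A's leaf is at depth 4, giving a 4-bit codeword.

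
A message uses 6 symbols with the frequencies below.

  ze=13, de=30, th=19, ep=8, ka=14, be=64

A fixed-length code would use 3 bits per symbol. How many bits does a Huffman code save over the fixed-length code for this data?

Fixed-length: 3 bits × 148 symbols = 444 bits.
Huffman merges:
combine ep(8), ze(13) → 21
combine ka(14), th(19) → 33
combine 21, de(30) → 51
combine 33, 51 → 84
combine be(64), 84 → 148
Huffman total = 21 + 33 + 51 + 84 + 148 = 337 bits.
Saving = 444 − 337 = 107 bits.

107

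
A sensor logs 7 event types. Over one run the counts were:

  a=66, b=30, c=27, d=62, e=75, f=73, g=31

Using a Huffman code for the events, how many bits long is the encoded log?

1001

Build the Huffman tree bottom-up:
merge c(27) and b(30): 57
merge g(31) and 57: 88
merge d(62) and a(66): 128
merge f(73) and e(75): 148
merge 88 and 128: 216
merge 148 and 216: 364
Total encoded bits = sum of merged weights = 57 + 88 + 128 + 148 + 216 + 364 = 1001.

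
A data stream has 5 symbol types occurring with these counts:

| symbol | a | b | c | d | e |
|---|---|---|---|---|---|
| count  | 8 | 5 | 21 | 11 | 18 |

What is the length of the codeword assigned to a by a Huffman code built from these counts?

3

Huffman merges, smallest pair first:
b(5) + a(8) → 13
d(11) + 13 → 24
e(18) + c(21) → 39
24 + 39 → 63
The subtree containing a is merged 3 times, so code length = 3.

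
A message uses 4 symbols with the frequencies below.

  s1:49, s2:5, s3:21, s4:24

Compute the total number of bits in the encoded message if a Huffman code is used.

175

Greedily combine the two least-frequent nodes:
merge s2(5) and s3(21): 26
merge s4(24) and 26: 50
merge s1(49) and 50: 99
Each symbol's bit-cost is frequency × depth; summing gives 175 bits (equivalently 26 + 50 + 99).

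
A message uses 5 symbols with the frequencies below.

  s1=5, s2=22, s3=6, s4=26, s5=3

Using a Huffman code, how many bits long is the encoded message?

120

Build the Huffman tree bottom-up:
merge s5(3) and s1(5): 8
merge s3(6) and 8: 14
merge 14 and s2(22): 36
merge s4(26) and 36: 62
The encoded length is the sum of every internal node's weight: 8 + 14 + 36 + 62 = 120 bits.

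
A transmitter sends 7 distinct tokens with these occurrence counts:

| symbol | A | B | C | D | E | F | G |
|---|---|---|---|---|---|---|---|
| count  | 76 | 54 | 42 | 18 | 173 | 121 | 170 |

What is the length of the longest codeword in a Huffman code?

5

Merge the two lowest-weight nodes at each step:
merge D(18) and C(42): 60
merge B(54) and 60: 114
merge A(76) and 114: 190
merge F(121) and G(170): 291
merge E(173) and 190: 363
merge 291 and 363: 654
The rarest symbols sit at the bottom; the longest codeword is 5 bits.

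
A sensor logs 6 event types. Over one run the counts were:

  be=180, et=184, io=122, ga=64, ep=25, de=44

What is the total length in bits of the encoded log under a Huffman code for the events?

Build the Huffman tree bottom-up:
merge ep(25) and de(44): 69
merge ga(64) and 69: 133
merge io(122) and 133: 255
merge be(180) and et(184): 364
merge 255 and 364: 619
Total encoded bits = sum of merged weights = 69 + 133 + 255 + 364 + 619 = 1440.

1440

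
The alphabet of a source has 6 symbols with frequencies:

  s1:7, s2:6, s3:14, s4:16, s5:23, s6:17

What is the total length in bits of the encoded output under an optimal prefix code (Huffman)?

206

Greedily combine the two least-frequent nodes:
combine s2(6), s1(7) → 13
combine 13, s3(14) → 27
combine s4(16), s6(17) → 33
combine s5(23), 27 → 50
combine 33, 50 → 83
Each symbol's bit-cost is frequency × depth; summing gives 206 bits (equivalently 13 + 27 + 33 + 50 + 83).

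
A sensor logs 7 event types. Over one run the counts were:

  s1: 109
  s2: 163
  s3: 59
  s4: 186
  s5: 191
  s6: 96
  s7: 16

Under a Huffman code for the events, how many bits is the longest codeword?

4

Merge the two lowest-weight nodes at each step:
s7(16) + s3(59) → 75
75 + s6(96) → 171
s1(109) + s2(163) → 272
171 + s4(186) → 357
s5(191) + 272 → 463
357 + 463 → 820
Maximum depth reached is 4.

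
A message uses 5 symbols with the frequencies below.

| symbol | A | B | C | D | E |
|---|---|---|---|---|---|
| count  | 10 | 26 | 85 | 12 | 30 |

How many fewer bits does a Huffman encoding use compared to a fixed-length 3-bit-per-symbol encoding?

178

Fixed-length: 3 bits × 163 symbols = 489 bits.
Huffman merges:
combine A(10), D(12) → 22
combine 22, B(26) → 48
combine E(30), 48 → 78
combine 78, C(85) → 163
Huffman total = 22 + 48 + 78 + 163 = 311 bits.
Saving = 489 − 311 = 178 bits.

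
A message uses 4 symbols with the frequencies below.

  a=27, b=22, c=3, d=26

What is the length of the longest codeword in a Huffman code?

Merge the two lowest-weight nodes at each step:
c(3) + b(22) → 25
25 + d(26) → 51
a(27) + 51 → 78
Maximum depth reached is 3.

3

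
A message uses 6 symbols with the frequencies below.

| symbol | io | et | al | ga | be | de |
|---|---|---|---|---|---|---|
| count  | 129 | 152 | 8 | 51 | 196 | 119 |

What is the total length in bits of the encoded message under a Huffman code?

1547

Greedily combine the two least-frequent nodes:
combine al(8), ga(51) → 59
combine 59, de(119) → 178
combine io(129), et(152) → 281
combine 178, be(196) → 374
combine 281, 374 → 655
The encoded length is the sum of every internal node's weight: 59 + 178 + 281 + 374 + 655 = 1547 bits.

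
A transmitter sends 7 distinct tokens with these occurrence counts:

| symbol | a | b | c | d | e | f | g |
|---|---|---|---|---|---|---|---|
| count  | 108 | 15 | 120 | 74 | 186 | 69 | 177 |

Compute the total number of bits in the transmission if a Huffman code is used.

Build the Huffman tree bottom-up:
combine b(15), f(69) → 84
combine d(74), 84 → 158
combine a(108), c(120) → 228
combine 158, g(177) → 335
combine e(186), 228 → 414
combine 335, 414 → 749
The encoded length is the sum of every internal node's weight: 84 + 158 + 228 + 335 + 414 + 749 = 1968 bits.

1968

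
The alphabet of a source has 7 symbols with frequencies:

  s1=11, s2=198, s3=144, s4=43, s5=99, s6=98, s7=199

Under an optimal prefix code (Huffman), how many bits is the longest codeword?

Merge the two lowest-weight nodes at each step:
s1(11) + s4(43) → 54
54 + s6(98) → 152
s5(99) + s3(144) → 243
152 + s2(198) → 350
s7(199) + 243 → 442
350 + 442 → 792
The rarest symbols sit at the bottom; the longest codeword is 4 bits.

4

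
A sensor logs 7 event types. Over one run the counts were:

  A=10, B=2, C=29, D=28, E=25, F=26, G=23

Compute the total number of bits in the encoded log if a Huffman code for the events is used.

384

Merge the two smallest weights repeatedly:
B(2) + A(10) → 12
12 + G(23) → 35
E(25) + F(26) → 51
D(28) + C(29) → 57
35 + 51 → 86
57 + 86 → 143
Total encoded bits = sum of merged weights = 12 + 35 + 51 + 57 + 86 + 143 = 384.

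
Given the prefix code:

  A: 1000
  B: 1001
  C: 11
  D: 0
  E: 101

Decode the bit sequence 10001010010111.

AEDDEC

Read left to right; each codeword is recognised as soon as it completes (prefix code):
  1000→A | 101→E | 0→D | 0→D | 101→E | 11→C
Decoded message: AEDDEC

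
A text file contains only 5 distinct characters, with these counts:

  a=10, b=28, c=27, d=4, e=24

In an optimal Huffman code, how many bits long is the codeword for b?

2

Huffman merges, smallest pair first:
d(4) + a(10) → 14
14 + e(24) → 38
c(27) + b(28) → 55
38 + 55 → 93
b's leaf is at depth 2, giving a 2-bit codeword.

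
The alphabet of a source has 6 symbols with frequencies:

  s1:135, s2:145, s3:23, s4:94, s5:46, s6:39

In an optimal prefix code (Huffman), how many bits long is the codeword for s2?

2

Huffman merges, smallest pair first:
merge s3(23) and s6(39): 62
merge s5(46) and 62: 108
merge s4(94) and 108: 202
merge s1(135) and s2(145): 280
merge 202 and 280: 482
s2's leaf is at depth 2, giving a 2-bit codeword.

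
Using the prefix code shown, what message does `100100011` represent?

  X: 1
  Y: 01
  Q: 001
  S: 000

XQSXX

Read left to right; each codeword is recognised as soon as it completes (prefix code):
  1→X | 001→Q | 000→S | 1→X | 1→X
Decoded message: XQSXX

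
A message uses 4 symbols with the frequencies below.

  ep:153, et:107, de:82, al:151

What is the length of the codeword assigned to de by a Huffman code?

2

Repeatedly merge the two smallest:
merge de(82) and et(107): 189
merge al(151) and ep(153): 304
merge 189 and 304: 493
The subtree containing de is merged 2 times, so code length = 2.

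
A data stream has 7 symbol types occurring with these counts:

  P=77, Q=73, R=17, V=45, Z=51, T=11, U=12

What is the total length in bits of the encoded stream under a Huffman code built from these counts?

Merge the two smallest weights repeatedly:
merge T(11) and U(12): 23
merge R(17) and 23: 40
merge 40 and V(45): 85
merge Z(51) and Q(73): 124
merge P(77) and 85: 162
merge 124 and 162: 286
Each symbol's bit-cost is frequency × depth; summing gives 720 bits (equivalently 23 + 40 + 85 + 124 + 162 + 286).

720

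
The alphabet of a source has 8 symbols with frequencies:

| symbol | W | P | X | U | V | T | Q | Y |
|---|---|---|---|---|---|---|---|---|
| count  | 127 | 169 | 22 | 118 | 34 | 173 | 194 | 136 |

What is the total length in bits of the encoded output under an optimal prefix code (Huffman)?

Greedily combine the two least-frequent nodes:
X(22) + V(34) → 56
56 + U(118) → 174
W(127) + Y(136) → 263
P(169) + T(173) → 342
174 + Q(194) → 368
263 + 342 → 605
368 + 605 → 973
The encoded length is the sum of every internal node's weight: 56 + 174 + 263 + 342 + 368 + 605 + 973 = 2781 bits.

2781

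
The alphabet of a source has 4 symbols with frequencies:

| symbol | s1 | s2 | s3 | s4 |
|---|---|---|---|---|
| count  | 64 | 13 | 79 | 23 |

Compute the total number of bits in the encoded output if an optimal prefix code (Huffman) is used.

315

Build the Huffman tree bottom-up:
merge s2(13) and s4(23): 36
merge 36 and s1(64): 100
merge s3(79) and 100: 179
Each symbol's bit-cost is frequency × depth; summing gives 315 bits (equivalently 36 + 100 + 179).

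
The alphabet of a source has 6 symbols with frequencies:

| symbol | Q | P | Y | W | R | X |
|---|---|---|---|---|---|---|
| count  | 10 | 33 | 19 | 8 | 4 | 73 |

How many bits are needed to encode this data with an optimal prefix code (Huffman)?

Merge the two smallest weights repeatedly:
R(4) + W(8) → 12
Q(10) + 12 → 22
Y(19) + 22 → 41
P(33) + 41 → 74
X(73) + 74 → 147
The encoded length is the sum of every internal node's weight: 12 + 22 + 41 + 74 + 147 = 296 bits.

296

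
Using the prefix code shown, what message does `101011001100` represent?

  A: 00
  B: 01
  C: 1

Read left to right; each codeword is recognised as soon as it completes (prefix code):
  1→C | 01→B | 01→B | 1→C | 00→A | 1→C | 1→C | 00→A
Decoded message: CBBCACCA

CBBCACCA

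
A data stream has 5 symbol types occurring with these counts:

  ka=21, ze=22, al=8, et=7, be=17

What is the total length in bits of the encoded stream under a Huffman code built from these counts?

Build the Huffman tree bottom-up:
et(7) + al(8) → 15
15 + be(17) → 32
ka(21) + ze(22) → 43
32 + 43 → 75
The encoded length is the sum of every internal node's weight: 15 + 32 + 43 + 75 = 165 bits.

165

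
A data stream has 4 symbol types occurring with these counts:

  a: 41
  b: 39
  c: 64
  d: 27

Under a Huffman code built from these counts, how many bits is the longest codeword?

2

Merge the two lowest-weight nodes at each step:
d(27) + b(39) → 66
a(41) + c(64) → 105
66 + 105 → 171
The rarest symbols sit at the bottom; the longest codeword is 2 bits.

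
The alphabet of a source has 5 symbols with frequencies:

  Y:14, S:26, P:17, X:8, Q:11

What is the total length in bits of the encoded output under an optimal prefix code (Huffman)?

Greedily combine the two least-frequent nodes:
combine X(8), Q(11) → 19
combine Y(14), P(17) → 31
combine 19, S(26) → 45
combine 31, 45 → 76
The encoded length is the sum of every internal node's weight: 19 + 31 + 45 + 76 = 171 bits.

171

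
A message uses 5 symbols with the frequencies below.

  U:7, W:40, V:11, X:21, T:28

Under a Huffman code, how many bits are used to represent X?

Build the tree from the bottom:
merge U(7) and V(11): 18
merge 18 and X(21): 39
merge T(28) and 39: 67
merge W(40) and 67: 107
X's leaf is at depth 3, giving a 3-bit codeword.

3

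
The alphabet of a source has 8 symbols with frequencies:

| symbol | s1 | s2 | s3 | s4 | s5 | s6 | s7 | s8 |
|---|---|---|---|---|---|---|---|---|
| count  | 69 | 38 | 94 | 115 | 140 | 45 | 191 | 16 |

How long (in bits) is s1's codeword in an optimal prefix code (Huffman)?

3

Huffman merges, smallest pair first:
combine s8(16), s2(38) → 54
combine s6(45), 54 → 99
combine s1(69), s3(94) → 163
combine 99, s4(115) → 214
combine s5(140), 163 → 303
combine s7(191), 214 → 405
combine 303, 405 → 708
The subtree containing s1 is merged 3 times, so code length = 3.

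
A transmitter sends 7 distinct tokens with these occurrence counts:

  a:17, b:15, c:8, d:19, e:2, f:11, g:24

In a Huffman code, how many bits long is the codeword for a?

3

Build the tree from the bottom:
e(2) + c(8) → 10
10 + f(11) → 21
b(15) + a(17) → 32
d(19) + 21 → 40
g(24) + 32 → 56
40 + 56 → 96
a's leaf is at depth 3, giving a 3-bit codeword.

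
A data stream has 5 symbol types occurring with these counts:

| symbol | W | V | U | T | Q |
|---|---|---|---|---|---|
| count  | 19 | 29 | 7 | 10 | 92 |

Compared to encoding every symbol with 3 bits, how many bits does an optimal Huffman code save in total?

196

Fixed-length: 3 bits × 157 symbols = 471 bits.
Huffman merges:
combine U(7), T(10) → 17
combine 17, W(19) → 36
combine V(29), 36 → 65
combine 65, Q(92) → 157
Huffman total = 17 + 36 + 65 + 157 = 275 bits.
Saving = 471 − 275 = 196 bits.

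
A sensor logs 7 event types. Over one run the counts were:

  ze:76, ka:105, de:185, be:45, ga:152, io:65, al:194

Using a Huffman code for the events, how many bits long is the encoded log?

Greedily combine the two least-frequent nodes:
merge be(45) and io(65): 110
merge ze(76) and ka(105): 181
merge 110 and ga(152): 262
merge 181 and de(185): 366
merge al(194) and 262: 456
merge 366 and 456: 822
Each symbol's bit-cost is frequency × depth; summing gives 2197 bits (equivalently 110 + 181 + 262 + 366 + 456 + 822).

2197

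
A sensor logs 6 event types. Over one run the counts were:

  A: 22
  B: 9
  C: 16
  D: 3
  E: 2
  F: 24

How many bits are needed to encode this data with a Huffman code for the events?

171

Build the Huffman tree bottom-up:
combine E(2), D(3) → 5
combine 5, B(9) → 14
combine 14, C(16) → 30
combine A(22), F(24) → 46
combine 30, 46 → 76
Total encoded bits = sum of merged weights = 5 + 14 + 30 + 46 + 76 = 171.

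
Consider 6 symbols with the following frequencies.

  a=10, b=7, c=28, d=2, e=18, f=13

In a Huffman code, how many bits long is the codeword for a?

3

Repeatedly merge the two smallest:
merge d(2) and b(7): 9
merge 9 and a(10): 19
merge f(13) and e(18): 31
merge 19 and c(28): 47
merge 31 and 47: 78
a sits 3 levels below the root, so its codeword is 3 bits.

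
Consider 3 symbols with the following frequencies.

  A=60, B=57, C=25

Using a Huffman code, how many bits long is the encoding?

224

Greedily combine the two least-frequent nodes:
combine C(25), B(57) → 82
combine A(60), 82 → 142
Total encoded bits = sum of merged weights = 82 + 142 = 224.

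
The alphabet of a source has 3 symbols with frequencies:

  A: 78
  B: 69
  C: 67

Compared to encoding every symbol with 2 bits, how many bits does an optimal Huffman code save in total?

78

Fixed-length: 2 bits × 214 symbols = 428 bits.
Huffman merges:
combine C(67), B(69) → 136
combine A(78), 136 → 214
Huffman total = 136 + 214 = 350 bits.
Saving = 428 − 350 = 78 bits.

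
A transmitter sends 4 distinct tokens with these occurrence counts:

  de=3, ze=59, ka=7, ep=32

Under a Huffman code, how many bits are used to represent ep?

2

Huffman merges, smallest pair first:
merge de(3) and ka(7): 10
merge 10 and ep(32): 42
merge 42 and ze(59): 101
The subtree containing ep is merged 2 times, so code length = 2.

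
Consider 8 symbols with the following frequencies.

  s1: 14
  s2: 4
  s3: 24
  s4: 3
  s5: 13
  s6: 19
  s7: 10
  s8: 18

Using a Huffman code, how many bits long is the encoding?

Build the Huffman tree bottom-up:
s4(3) + s2(4) → 7
7 + s7(10) → 17
s5(13) + s1(14) → 27
17 + s8(18) → 35
s6(19) + s3(24) → 43
27 + 35 → 62
43 + 62 → 105
Total encoded bits = sum of merged weights = 7 + 17 + 27 + 35 + 43 + 62 + 105 = 296.

296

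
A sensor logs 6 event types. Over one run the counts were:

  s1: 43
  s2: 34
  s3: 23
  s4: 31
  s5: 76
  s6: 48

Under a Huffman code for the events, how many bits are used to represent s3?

3

Huffman merges, smallest pair first:
s3(23) + s4(31) → 54
s2(34) + s1(43) → 77
s6(48) + 54 → 102
s5(76) + 77 → 153
102 + 153 → 255
s3's leaf is at depth 3, giving a 3-bit codeword.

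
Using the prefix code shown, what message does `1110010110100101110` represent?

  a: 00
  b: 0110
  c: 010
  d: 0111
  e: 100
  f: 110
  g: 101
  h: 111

Read left to right; each codeword is recognised as soon as it completes (prefix code):
  111→h | 00→a | 101→g | 101→g | 00→a | 101→g | 110→f
Decoded message: haggagf

haggagf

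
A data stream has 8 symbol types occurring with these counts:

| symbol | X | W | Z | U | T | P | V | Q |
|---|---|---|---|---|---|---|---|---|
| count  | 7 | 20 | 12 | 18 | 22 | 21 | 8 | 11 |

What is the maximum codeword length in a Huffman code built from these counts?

4

Merge the two lowest-weight nodes at each step:
X(7) + V(8) → 15
Q(11) + Z(12) → 23
15 + U(18) → 33
W(20) + P(21) → 41
T(22) + 23 → 45
33 + 41 → 74
45 + 74 → 119
The rarest symbols sit at the bottom; the longest codeword is 4 bits.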